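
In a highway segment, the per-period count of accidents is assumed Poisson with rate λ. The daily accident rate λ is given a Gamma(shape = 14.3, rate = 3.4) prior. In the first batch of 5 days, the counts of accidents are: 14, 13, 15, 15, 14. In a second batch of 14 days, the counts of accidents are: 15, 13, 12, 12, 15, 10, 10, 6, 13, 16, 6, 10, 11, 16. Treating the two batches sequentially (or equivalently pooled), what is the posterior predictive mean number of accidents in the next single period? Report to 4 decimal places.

11.1741

With a Gamma(shape α, rate β) prior, the Poisson likelihood is conjugate: the posterior is Gamma(α + ΣXᵢ, β + n).
Batch 1: sum of counts S = 71 over n = 5 days.
After batch 1: Gamma(α+S, β+n) = Gamma(14.3+71, 3.4+5) = Gamma(85.3, 8.4).
Batch 2: sum of counts S = 165 over n = 14 days.
After batch 2: Gamma(α+S, β+n) = Gamma(85.3+165, 8.4+14) = Gamma(250.3, 22.4).
The predictive distribution for one future period is NegBinom with mean α/β = 11.1741.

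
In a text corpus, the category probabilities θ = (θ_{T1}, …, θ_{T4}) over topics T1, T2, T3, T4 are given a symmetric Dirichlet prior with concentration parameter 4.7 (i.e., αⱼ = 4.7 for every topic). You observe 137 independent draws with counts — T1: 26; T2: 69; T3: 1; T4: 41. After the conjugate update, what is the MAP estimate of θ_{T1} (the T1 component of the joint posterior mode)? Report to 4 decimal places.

The Dirichlet prior is conjugate to the Multinomial likelihood: each posterior αⱼ = prior αⱼ + observed count nⱼ.
Posterior concentration: (30.7, 73.7, 5.7, 45.7), total = 155.8.
Joint mode component: (α_{T1}−1)/(Σα−K) = 29.7/151.8 = 0.1957.

0.1957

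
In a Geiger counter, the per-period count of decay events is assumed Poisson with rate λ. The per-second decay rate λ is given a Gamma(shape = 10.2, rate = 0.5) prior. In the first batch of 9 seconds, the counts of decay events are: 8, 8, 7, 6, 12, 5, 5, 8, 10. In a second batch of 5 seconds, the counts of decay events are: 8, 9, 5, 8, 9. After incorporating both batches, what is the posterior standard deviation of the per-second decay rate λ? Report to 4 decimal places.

0.7498

With a Gamma(shape α, rate β) prior, the Poisson likelihood is conjugate: the posterior is Gamma(α + ΣXᵢ, β + n).
Batch 1: sum of counts S = 69 over n = 9 seconds.
After batch 1: Gamma(α+S, β+n) = Gamma(10.2+69, 0.5+9) = Gamma(79.2, 9.5).
Batch 2: sum of counts S = 39 over n = 5 seconds.
After batch 2: Gamma(α+S, β+n) = Gamma(79.2+39, 9.5+5) = Gamma(118.2, 14.5).
SD = √α/β = √118.2/14.5 = 0.7498.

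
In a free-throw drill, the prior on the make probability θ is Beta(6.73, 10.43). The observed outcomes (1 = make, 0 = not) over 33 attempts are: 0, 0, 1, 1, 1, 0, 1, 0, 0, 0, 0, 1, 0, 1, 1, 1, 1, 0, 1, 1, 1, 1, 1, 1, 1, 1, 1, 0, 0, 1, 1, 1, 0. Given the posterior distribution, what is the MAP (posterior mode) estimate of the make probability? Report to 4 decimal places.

0.5550

The Beta prior is conjugate to a Binomial/Bernoulli likelihood; the update adds successes to α and failures to β.
Posterior: Beta(α+k, β+n−k) = Beta(6.73+21, 10.43+12) = Beta(27.73, 22.43).
Mode of Beta(a,b) for a,b>1 is (a−1)/(a+b−2) = 26.73/48.16 = 0.5550.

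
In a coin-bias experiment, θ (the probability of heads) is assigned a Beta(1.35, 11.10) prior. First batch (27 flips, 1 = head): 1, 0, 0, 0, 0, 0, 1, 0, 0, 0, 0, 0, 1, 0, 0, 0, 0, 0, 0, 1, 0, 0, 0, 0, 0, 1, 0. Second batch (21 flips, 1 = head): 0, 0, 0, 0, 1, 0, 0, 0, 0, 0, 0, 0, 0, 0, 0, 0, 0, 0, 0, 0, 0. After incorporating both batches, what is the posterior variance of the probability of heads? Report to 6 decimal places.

The Beta prior is conjugate to a Binomial/Bernoulli likelihood; the update adds successes to α and failures to β.
After batch 1: Beta(1.35+5, 11.10+22) = Beta(6.35, 33.10).
After batch 2: Beta(6.35+1, 33.10+20) = Beta(7.35, 53.10).
Var = αβ/((α+β)²(α+β+1)) = 7.35·53.10/(60.45²·61.45) = 0.001738.

0.001738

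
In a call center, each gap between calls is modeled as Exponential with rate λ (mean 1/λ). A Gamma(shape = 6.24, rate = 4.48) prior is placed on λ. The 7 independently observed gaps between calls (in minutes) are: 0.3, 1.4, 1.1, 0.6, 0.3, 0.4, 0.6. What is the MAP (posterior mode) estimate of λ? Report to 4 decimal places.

With a Gamma(shape α, rate β) prior on the exponential rate λ, the posterior after n observations with total T = Σxᵢ is Gamma(α+n, β+T).
Sum of observations T = 4.7 minutes; n = 7.
Posterior: Gamma(6.24+7, 4.48+4.7) = Gamma(13.24, 9.18).
Mode = (α−1)/β = 1.3333.

1.3333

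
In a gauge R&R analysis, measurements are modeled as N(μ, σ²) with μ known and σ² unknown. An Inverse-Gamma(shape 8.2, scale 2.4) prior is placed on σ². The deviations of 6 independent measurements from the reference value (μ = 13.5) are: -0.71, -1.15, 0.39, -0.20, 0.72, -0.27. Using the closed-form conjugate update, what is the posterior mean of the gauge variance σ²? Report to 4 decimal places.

With known mean μ and an Inverse-Gamma(α, β) prior on σ², the Normal likelihood is conjugate: posterior is Inv-Gamma(α + n/2, β + Σ(xᵢ−μ)²/2).
Σ(xᵢ−μ)² = (-0.71)² + (-1.15)² + (0.39)² + (-0.20)² + (0.72)² + (-0.27)² = 2.6100.
Posterior: Inv-Gamma(8.2 + 6/2, 2.4 + 2.6100/2) = Inv-Gamma(11.20, 3.70500).
E[σ²|data] = β/(α−1) = 3.70500/10.20 = 0.3632.

0.3632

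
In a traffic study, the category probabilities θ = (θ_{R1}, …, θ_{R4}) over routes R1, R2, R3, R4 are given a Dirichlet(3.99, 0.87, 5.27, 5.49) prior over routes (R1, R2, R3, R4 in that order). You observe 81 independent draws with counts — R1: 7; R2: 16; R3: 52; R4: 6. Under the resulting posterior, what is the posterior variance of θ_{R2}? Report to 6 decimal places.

The Dirichlet prior is conjugate to the Multinomial likelihood: each posterior αⱼ = prior αⱼ + observed count nⱼ.
Posterior concentration: (10.99, 16.87, 57.27, 11.49), total = 96.62.
Var[θ_j] = α_j(Σα−α_j)/((Σα)²(Σα+1)) = 16.87·79.75/(96.62²·97.62) = 0.001476.

0.001476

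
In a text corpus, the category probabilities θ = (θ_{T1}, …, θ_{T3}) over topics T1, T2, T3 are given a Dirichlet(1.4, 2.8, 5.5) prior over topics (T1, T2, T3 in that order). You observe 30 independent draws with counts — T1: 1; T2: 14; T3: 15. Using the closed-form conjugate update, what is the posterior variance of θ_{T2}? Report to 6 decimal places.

0.005997

The Dirichlet prior is conjugate to the Multinomial likelihood: each posterior αⱼ = prior αⱼ + observed count nⱼ.
Posterior concentration: (2.4, 16.8, 20.5), total = 39.7.
Var[θ_j] = α_j(Σα−α_j)/((Σα)²(Σα+1)) = 16.8·22.9/(39.7²·40.7) = 0.005997.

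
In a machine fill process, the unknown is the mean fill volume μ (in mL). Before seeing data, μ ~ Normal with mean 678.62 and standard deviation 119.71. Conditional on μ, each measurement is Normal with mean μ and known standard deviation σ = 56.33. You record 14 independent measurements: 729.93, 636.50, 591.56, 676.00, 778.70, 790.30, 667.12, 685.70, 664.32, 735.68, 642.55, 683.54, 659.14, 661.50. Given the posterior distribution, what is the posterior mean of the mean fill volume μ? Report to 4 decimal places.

685.7824

For Normal data with known variance σ², a Normal(μ₀, σ₀²) prior on μ is conjugate. Posterior precision = 1/σ₀² + n/σ²; posterior mean is the precision-weighted average of μ₀ and x̄.
Σxᵢ = 729.93 + 636.50 + 591.56 + 676.00 + 778.70 + 790.30 + 667.12 + 685.70 + 664.32 + 735.68 + 642.55 + 683.54 + 659.14 + 661.50 = 9602.54, so n·x̄ = 9602.54.
σ₀² = 119.71² = 14330.4841, σ² = 56.33² = 3173.0689; σ² + n·σ₀² = 3173.0689 + 14·14330.4841 = 203799.8463.
Posterior mean = (μ₀/σ₀² + n·x̄/σ²)/(1/σ₀² + n/σ²) = (σ²·μ₀ + σ₀²·n·x̄)/(σ² + n·σ₀²) = (3173.0689·678.62 + 14330.4841·9602.54)/203799.8463 = 139762354.806532/203799.8463 = 685.7824.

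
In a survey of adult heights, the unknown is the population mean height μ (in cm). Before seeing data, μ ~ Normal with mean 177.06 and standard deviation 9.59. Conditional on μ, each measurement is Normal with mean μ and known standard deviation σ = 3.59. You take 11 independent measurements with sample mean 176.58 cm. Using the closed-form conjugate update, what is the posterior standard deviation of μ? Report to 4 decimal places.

1.0756

For Normal data with known variance σ², a Normal(μ₀, σ₀²) prior on μ is conjugate. Posterior precision = 1/σ₀² + n/σ²; posterior mean is the precision-weighted average of μ₀ and x̄.
σ₀² = 9.59² = 91.9681, σ² = 3.59² = 12.8881; σ² + n·σ₀² = 12.8881 + 11·91.9681 = 1024.5372.
Posterior precision = 1/σ₀² + n/σ² = 1/91.9681 + 11/12.8881 = (σ² + n·σ₀²)/(σ₀²σ²) = 1024.5372/(91.9681·12.8881); posterior variance σₙ² = σ₀²σ²/(σ² + n·σ₀²) = 91.9681·12.8881/1024.5372 = 1.156907.
Posterior SD = √σₙ² = √(91.9681·12.8881/1024.5372) = 1.0756.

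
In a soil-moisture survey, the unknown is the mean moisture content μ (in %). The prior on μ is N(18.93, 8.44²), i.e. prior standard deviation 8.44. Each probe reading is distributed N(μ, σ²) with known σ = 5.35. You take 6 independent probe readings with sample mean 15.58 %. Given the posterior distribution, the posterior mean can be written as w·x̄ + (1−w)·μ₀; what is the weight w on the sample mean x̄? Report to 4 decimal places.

0.9372

For Normal data with known variance σ², a Normal(μ₀, σ₀²) prior on μ is conjugate. Posterior precision = 1/σ₀² + n/σ²; posterior mean is the precision-weighted average of μ₀ and x̄.
σ₀² = 8.44² = 71.2336, σ² = 5.35² = 28.6225. Prior precision 1/σ₀² = 1/71.2336; data precision n/σ² = 6/28.6225.
w = (n/σ²)/(1/σ₀² + n/σ²) = n·σ₀²/(σ² + n·σ₀²) = 6·71.2336/(28.6225 + 6·71.2336) = 427.4016/456.0241 = 0.9372.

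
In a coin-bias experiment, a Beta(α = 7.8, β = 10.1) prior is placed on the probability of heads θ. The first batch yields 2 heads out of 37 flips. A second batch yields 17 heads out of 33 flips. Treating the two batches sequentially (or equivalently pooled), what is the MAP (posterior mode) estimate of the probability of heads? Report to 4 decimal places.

0.3003

The Beta prior is conjugate to a Binomial/Bernoulli likelihood; the update adds successes to α and failures to β.
After batch 1: Beta(7.8+2, 10.1+35) = Beta(9.8, 45.1).
After batch 2: Beta(9.8+17, 45.1+16) = Beta(26.8, 61.1).
Mode of Beta(a,b) for a,b>1 is (a−1)/(a+b−2) = 25.8/85.9 = 0.3003.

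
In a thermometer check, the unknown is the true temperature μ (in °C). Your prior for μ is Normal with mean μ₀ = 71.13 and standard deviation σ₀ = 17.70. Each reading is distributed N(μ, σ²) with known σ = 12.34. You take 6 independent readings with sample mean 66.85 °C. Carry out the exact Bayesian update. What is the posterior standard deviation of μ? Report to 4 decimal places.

For Normal data with known variance σ², a Normal(μ₀, σ₀²) prior on μ is conjugate. Posterior precision = 1/σ₀² + n/σ²; posterior mean is the precision-weighted average of μ₀ and x̄.
σ₀² = 17.70² = 313.29, σ² = 12.34² = 152.2756; σ² + n·σ₀² = 152.2756 + 6·313.29 = 2032.0156.
Posterior precision = 1/σ₀² + n/σ² = 1/313.29 + 6/152.2756 = (σ² + n·σ₀²)/(σ₀²σ²) = 2032.0156/(313.29·152.2756); posterior variance σₙ² = σ₀²σ²/(σ² + n·σ₀²) = 313.29·152.2756/2032.0156 = 23.477390.
Posterior SD = √σₙ² = √(313.29·152.2756/2032.0156) = 4.8453.

4.8453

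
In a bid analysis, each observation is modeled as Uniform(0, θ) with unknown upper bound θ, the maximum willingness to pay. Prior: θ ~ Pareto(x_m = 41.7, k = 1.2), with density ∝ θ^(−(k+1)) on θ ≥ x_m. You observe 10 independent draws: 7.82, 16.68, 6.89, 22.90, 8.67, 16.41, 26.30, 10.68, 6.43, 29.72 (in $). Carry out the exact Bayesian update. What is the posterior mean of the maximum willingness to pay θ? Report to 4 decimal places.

A Pareto(scale x_m, shape k) prior on the upper bound θ of Uniform(0, θ) is conjugate: posterior is Pareto(max(x_m, max xᵢ), k + n).
Sample maximum = 29.72; prior scale x_m = 41.7 → posterior scale = max = 41.70.
Posterior shape = 1.2 + 10 = 11.2.
E[θ|data] = k·x_m/(k−1) = 11.2·41.70/10.2 = 45.7882.

45.7882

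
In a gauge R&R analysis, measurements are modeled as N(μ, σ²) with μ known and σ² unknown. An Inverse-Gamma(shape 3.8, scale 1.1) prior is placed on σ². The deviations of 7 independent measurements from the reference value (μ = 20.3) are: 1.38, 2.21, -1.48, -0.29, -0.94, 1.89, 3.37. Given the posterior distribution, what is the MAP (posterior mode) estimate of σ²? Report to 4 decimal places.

With known mean μ and an Inverse-Gamma(α, β) prior on σ², the Normal likelihood is conjugate: posterior is Inv-Gamma(α + n/2, β + Σ(xᵢ−μ)²/2).
Σ(xᵢ−μ)² = (1.38)² + (2.21)² + (-1.48)² + (-0.29)² + (-0.94)² + (1.89)² + (3.37)² = 24.8756.
Posterior: Inv-Gamma(3.8 + 7/2, 1.1 + 24.8756/2) = Inv-Gamma(7.30, 13.53780).
Mode = β/(α+1) = 13.53780/8.30 = 1.6311.

1.6311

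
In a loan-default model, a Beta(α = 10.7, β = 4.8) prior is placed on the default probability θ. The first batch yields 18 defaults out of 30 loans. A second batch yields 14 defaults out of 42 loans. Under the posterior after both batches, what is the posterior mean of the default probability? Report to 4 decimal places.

The Beta prior is conjugate to a Binomial/Bernoulli likelihood; the update adds successes to α and failures to β.
After batch 1: Beta(10.7+18, 4.8+12) = Beta(28.7, 16.8).
After batch 2: Beta(28.7+14, 16.8+28) = Beta(42.7, 44.8).
Posterior mean = α/(α+β) = 42.7/87.5 = 0.4880.

0.4880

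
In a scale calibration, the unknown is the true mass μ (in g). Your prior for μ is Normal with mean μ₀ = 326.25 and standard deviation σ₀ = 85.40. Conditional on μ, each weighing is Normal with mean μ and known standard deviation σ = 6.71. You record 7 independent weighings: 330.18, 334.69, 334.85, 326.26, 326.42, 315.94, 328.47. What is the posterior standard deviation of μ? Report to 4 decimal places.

2.5350

For Normal data with known variance σ², a Normal(μ₀, σ₀²) prior on μ is conjugate. Posterior precision = 1/σ₀² + n/σ²; posterior mean is the precision-weighted average of μ₀ and x̄.
σ₀² = 85.40² = 7293.16, σ² = 6.71² = 45.0241; σ² + n·σ₀² = 45.0241 + 7·7293.16 = 51097.1441.
Posterior precision = 1/σ₀² + n/σ² = 1/7293.16 + 7/45.0241 = (σ² + n·σ₀²)/(σ₀²σ²) = 51097.1441/(7293.16·45.0241); posterior variance σₙ² = σ₀²σ²/(σ² + n·σ₀²) = 7293.16·45.0241/51097.1441 = 6.426347.
Posterior SD = √σₙ² = √(7293.16·45.0241/51097.1441) = 2.5350.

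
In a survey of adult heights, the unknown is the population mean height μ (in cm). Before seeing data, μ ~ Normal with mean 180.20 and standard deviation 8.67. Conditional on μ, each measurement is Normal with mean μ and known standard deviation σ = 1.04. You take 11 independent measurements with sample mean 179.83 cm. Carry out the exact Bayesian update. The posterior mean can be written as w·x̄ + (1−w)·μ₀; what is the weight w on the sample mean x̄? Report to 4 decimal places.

0.9987

For Normal data with known variance σ², a Normal(μ₀, σ₀²) prior on μ is conjugate. Posterior precision = 1/σ₀² + n/σ²; posterior mean is the precision-weighted average of μ₀ and x̄.
σ₀² = 8.67² = 75.1689, σ² = 1.04² = 1.0816. Prior precision 1/σ₀² = 1/75.1689; data precision n/σ² = 11/1.0816.
w = (n/σ²)/(1/σ₀² + n/σ²) = n·σ₀²/(σ² + n·σ₀²) = 11·75.1689/(1.0816 + 11·75.1689) = 826.8579/827.9395 = 0.9987.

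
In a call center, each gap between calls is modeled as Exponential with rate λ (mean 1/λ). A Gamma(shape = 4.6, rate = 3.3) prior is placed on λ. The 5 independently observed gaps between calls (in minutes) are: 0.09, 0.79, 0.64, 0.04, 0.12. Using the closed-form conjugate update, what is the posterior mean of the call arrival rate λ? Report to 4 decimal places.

With a Gamma(shape α, rate β) prior on the exponential rate λ, the posterior after n observations with total T = Σxᵢ is Gamma(α+n, β+T).
Sum of observations T = 1.68 minutes; n = 5.
Posterior: Gamma(4.6+5, 3.3+1.68) = Gamma(9.6, 4.98).
Posterior mean of λ = α/β = 9.6/4.98 = 1.9277.

1.9277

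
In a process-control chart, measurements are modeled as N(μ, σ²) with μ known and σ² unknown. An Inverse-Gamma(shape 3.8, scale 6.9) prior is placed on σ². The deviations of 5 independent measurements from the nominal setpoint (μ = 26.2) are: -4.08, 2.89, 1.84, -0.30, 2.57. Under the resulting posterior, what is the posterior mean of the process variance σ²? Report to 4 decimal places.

4.6112

With known mean μ and an Inverse-Gamma(α, β) prior on σ², the Normal likelihood is conjugate: posterior is Inv-Gamma(α + n/2, β + Σ(xᵢ−μ)²/2).
Σ(xᵢ−μ)² = (-4.08)² + (2.89)² + (1.84)² + (-0.30)² + (2.57)² = 35.0790.
Posterior: Inv-Gamma(3.8 + 5/2, 6.9 + 35.0790/2) = Inv-Gamma(6.30, 24.43950).
E[σ²|data] = β/(α−1) = 24.43950/5.30 = 4.6112.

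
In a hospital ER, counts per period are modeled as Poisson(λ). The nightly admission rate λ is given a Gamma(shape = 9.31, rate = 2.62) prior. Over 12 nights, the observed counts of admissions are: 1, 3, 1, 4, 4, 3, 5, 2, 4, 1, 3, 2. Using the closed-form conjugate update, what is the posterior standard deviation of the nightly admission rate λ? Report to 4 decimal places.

0.4449

With a Gamma(shape α, rate β) prior, the Poisson likelihood is conjugate: the posterior is Gamma(α + ΣXᵢ, β + n).
Sum of counts S = 33 over n = 12 nights.
Posterior: Gamma(α+S, β+n) = Gamma(9.31+33, 2.62+12) = Gamma(42.31, 14.62).
SD = √α/β = √42.31/14.62 = 0.4449.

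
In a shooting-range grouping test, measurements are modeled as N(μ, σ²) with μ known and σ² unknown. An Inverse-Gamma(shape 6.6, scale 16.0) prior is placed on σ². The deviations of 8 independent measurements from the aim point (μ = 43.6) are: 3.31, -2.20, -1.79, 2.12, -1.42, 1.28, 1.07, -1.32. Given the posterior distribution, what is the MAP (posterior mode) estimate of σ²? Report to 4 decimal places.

With known mean μ and an Inverse-Gamma(α, β) prior on σ², the Normal likelihood is conjugate: posterior is Inv-Gamma(α + n/2, β + Σ(xᵢ−μ)²/2).
Σ(xᵢ−μ)² = (3.31)² + (-2.20)² + (-1.79)² + (2.12)² + (-1.42)² + (1.28)² + (1.07)² + (-1.32)² = 30.0367.
Posterior: Inv-Gamma(6.6 + 8/2, 16.0 + 30.0367/2) = Inv-Gamma(10.60, 31.01835).
Mode = β/(α+1) = 31.01835/11.60 = 2.6740.

2.6740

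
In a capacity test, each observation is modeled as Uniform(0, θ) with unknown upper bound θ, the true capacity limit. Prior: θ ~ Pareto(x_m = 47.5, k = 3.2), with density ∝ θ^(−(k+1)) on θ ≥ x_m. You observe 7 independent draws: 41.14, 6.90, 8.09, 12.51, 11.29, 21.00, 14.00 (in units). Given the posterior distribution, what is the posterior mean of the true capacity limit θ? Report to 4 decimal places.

52.6630

A Pareto(scale x_m, shape k) prior on the upper bound θ of Uniform(0, θ) is conjugate: posterior is Pareto(max(x_m, max xᵢ), k + n).
Sample maximum = 41.14; prior scale x_m = 47.5 → posterior scale = max = 47.50.
Posterior shape = 3.2 + 7 = 10.2.
E[θ|data] = k·x_m/(k−1) = 10.2·47.50/9.2 = 52.6630.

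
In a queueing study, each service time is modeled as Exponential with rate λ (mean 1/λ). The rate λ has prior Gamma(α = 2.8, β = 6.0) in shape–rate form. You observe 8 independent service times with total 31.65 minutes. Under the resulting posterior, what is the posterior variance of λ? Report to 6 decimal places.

With a Gamma(shape α, rate β) prior on the exponential rate λ, the posterior after n observations with total T = Σxᵢ is Gamma(α+n, β+T).
Posterior: Gamma(2.8+8, 6.0+31.65) = Gamma(10.8, 37.65).
Var = α/β² = 0.007619.

0.007619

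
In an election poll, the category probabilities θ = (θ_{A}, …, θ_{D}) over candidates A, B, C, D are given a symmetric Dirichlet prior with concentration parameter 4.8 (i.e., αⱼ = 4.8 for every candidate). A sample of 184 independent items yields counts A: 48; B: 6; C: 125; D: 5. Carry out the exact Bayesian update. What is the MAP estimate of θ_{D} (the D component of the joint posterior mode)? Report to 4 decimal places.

0.0442

The Dirichlet prior is conjugate to the Multinomial likelihood: each posterior αⱼ = prior αⱼ + observed count nⱼ.
Posterior concentration: (52.8, 10.8, 129.8, 9.8), total = 203.2.
Joint mode component: (α_{D}−1)/(Σα−K) = 8.8/199.2 = 0.0442.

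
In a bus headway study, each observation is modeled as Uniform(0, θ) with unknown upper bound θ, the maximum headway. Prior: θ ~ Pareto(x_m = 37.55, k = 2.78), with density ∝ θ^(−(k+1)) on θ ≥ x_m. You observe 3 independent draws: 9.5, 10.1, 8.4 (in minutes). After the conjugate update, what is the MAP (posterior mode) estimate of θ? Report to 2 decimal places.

37.55

A Pareto(scale x_m, shape k) prior on the upper bound θ of Uniform(0, θ) is conjugate: posterior is Pareto(max(x_m, max xᵢ), k + n).
Sample maximum = 10.1; prior scale x_m = 37.55 → posterior scale = max = 37.55.
Posterior shape = 2.78 + 3 = 5.78.
The Pareto density is decreasing on [x_m, ∞), so the mode is x_m = 37.55.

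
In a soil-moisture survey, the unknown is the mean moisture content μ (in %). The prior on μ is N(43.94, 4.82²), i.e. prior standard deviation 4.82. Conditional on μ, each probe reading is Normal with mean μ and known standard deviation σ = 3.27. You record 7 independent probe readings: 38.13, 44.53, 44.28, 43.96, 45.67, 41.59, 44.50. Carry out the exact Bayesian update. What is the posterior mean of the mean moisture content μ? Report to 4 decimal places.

For Normal data with known variance σ², a Normal(μ₀, σ₀²) prior on μ is conjugate. Posterior precision = 1/σ₀² + n/σ²; posterior mean is the precision-weighted average of μ₀ and x̄.
Σxᵢ = 38.13 + 44.53 + 44.28 + 43.96 + 45.67 + 41.59 + 44.50 = 302.66, so n·x̄ = 302.66.
σ₀² = 4.82² = 23.2324, σ² = 3.27² = 10.6929; σ² + n·σ₀² = 10.6929 + 7·23.2324 = 173.3197.
Posterior mean = (μ₀/σ₀² + n·x̄/σ²)/(1/σ₀² + n/σ²) = (σ²·μ₀ + σ₀²·n·x̄)/(σ² + n·σ₀²) = (10.6929·43.94 + 23.2324·302.66)/173.3197 = 7501.36421/173.3197 = 43.2805.

43.2805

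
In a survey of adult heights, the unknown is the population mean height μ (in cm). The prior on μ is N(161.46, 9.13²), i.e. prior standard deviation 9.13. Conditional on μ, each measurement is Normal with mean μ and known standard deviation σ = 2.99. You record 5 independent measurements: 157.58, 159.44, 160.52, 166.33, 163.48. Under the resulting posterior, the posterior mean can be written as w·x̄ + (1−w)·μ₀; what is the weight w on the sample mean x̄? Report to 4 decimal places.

For Normal data with known variance σ², a Normal(μ₀, σ₀²) prior on μ is conjugate. Posterior precision = 1/σ₀² + n/σ²; posterior mean is the precision-weighted average of μ₀ and x̄.
σ₀² = 9.13² = 83.3569, σ² = 2.99² = 8.9401. Prior precision 1/σ₀² = 1/83.3569; data precision n/σ² = 5/8.9401.
w = (n/σ²)/(1/σ₀² + n/σ²) = n·σ₀²/(σ² + n·σ₀²) = 5·83.3569/(8.9401 + 5·83.3569) = 416.7845/425.7246 = 0.9790.

0.9790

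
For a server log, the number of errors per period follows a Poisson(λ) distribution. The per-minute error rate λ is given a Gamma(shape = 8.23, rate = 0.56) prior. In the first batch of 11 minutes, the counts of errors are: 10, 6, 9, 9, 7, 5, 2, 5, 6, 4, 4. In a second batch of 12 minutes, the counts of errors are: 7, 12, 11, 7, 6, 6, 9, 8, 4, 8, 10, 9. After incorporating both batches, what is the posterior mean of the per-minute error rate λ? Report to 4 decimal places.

7.3103

With a Gamma(shape α, rate β) prior, the Poisson likelihood is conjugate: the posterior is Gamma(α + ΣXᵢ, β + n).
Batch 1: sum of counts S = 67 over n = 11 minutes.
After batch 1: Gamma(α+S, β+n) = Gamma(8.23+67, 0.56+11) = Gamma(75.23, 11.56).
Batch 2: sum of counts S = 97 over n = 12 minutes.
After batch 2: Gamma(α+S, β+n) = Gamma(75.23+97, 11.56+12) = Gamma(172.23, 23.56).
Posterior mean = α/β = 172.23/23.56 = 7.3103.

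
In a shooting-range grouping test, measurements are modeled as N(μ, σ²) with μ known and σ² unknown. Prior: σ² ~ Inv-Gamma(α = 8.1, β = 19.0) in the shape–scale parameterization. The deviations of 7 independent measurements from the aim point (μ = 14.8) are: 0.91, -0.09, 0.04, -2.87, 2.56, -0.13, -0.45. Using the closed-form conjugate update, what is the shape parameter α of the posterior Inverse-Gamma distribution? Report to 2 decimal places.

11.60

With known mean μ and an Inverse-Gamma(α, β) prior on σ², the Normal likelihood is conjugate: posterior is Inv-Gamma(α + n/2, β + Σ(xᵢ−μ)²/2).
Σ(xᵢ−μ)² = (0.91)² + (-0.09)² + (0.04)² + (-2.87)² + (2.56)² + (-0.13)² + (-0.45)² = 15.8477.
Posterior: Inv-Gamma(8.1 + 7/2, 19.0 + 15.8477/2) = Inv-Gamma(11.60, 26.92385).
Posterior α = 11.60.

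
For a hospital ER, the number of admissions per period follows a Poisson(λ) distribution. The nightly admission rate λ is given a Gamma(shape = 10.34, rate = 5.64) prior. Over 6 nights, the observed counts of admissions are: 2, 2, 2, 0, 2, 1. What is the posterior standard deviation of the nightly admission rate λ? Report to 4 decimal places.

With a Gamma(shape α, rate β) prior, the Poisson likelihood is conjugate: the posterior is Gamma(α + ΣXᵢ, β + n).
Sum of counts S = 9 over n = 6 nights.
Posterior: Gamma(α+S, β+n) = Gamma(10.34+9, 5.64+6) = Gamma(19.34, 11.64).
SD = √α/β = √19.34/11.64 = 0.3778.

0.3778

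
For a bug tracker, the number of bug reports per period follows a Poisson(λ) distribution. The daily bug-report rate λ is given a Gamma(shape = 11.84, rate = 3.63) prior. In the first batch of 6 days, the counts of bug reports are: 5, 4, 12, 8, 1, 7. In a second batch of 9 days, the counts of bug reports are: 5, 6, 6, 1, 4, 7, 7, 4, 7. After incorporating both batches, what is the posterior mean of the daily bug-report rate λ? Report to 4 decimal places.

5.1444

With a Gamma(shape α, rate β) prior, the Poisson likelihood is conjugate: the posterior is Gamma(α + ΣXᵢ, β + n).
Batch 1: sum of counts S = 37 over n = 6 days.
After batch 1: Gamma(α+S, β+n) = Gamma(11.84+37, 3.63+6) = Gamma(48.84, 9.63).
Batch 2: sum of counts S = 47 over n = 9 days.
After batch 2: Gamma(α+S, β+n) = Gamma(48.84+47, 9.63+9) = Gamma(95.84, 18.63).
Posterior mean = α/β = 95.84/18.63 = 5.1444.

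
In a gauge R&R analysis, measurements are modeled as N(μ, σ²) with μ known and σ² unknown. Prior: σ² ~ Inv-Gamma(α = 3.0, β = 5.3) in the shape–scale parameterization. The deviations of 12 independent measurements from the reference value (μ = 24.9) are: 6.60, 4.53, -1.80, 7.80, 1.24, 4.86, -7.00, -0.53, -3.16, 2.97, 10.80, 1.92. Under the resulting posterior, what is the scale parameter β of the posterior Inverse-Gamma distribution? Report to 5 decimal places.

With known mean μ and an Inverse-Gamma(α, β) prior on σ², the Normal likelihood is conjugate: posterior is Inv-Gamma(α + n/2, β + Σ(xᵢ−μ)²/2).
Σ(xᵢ−μ)² = (6.60)² + (4.53)² + (-1.80)² + (7.80)² + (1.24)² + (4.86)² + (-7.00)² + (-0.53)² + (-3.16)² + (2.97)² + (10.80)² + (1.92)² = 341.7319.
Posterior: Inv-Gamma(3.0 + 12/2, 5.3 + 341.7319/2) = Inv-Gamma(9.00, 176.16595).
Posterior β = 176.16595.

176.16595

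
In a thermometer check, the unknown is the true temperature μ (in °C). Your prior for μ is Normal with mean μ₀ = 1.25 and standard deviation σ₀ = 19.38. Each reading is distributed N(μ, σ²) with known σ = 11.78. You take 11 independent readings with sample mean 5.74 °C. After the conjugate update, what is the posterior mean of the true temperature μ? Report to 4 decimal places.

For Normal data with known variance σ², a Normal(μ₀, σ₀²) prior on μ is conjugate. Posterior precision = 1/σ₀² + n/σ²; posterior mean is the precision-weighted average of μ₀ and x̄.
n·x̄ = 11·5.74 = 63.14.
σ₀² = 19.38² = 375.5844, σ² = 11.78² = 138.7684; σ² + n·σ₀² = 138.7684 + 11·375.5844 = 4270.1968.
Posterior mean = (μ₀/σ₀² + n·x̄/σ²)/(1/σ₀² + n/σ²) = (σ²·μ₀ + σ₀²·n·x̄)/(σ² + n·σ₀²) = (138.7684·1.25 + 375.5844·63.14)/4270.1968 = 23887.859516/4270.1968 = 5.5941.

5.5941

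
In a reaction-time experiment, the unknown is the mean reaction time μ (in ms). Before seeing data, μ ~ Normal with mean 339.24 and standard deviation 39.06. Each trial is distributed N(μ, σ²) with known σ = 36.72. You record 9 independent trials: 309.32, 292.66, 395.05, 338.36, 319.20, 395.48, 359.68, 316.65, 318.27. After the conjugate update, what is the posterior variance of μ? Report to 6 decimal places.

136.421421

For Normal data with known variance σ², a Normal(μ₀, σ₀²) prior on μ is conjugate. Posterior precision = 1/σ₀² + n/σ²; posterior mean is the precision-weighted average of μ₀ and x̄.
σ₀² = 39.06² = 1525.6836, σ² = 36.72² = 1348.3584; σ² + n·σ₀² = 1348.3584 + 9·1525.6836 = 15079.5108.
Posterior precision = 1/σ₀² + n/σ² = 1/1525.6836 + 9/1348.3584 = (σ² + n·σ₀²)/(σ₀²σ²) = 15079.5108/(1525.6836·1348.3584); posterior variance σₙ² = σ₀²σ²/(σ² + n·σ₀²) = 1525.6836·1348.3584/15079.5108 = 136.421421.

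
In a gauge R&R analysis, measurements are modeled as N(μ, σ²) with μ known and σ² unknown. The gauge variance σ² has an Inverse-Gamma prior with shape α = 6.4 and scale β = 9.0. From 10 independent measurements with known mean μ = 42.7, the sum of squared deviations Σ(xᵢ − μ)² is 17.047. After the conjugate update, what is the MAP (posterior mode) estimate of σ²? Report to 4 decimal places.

With known mean μ and an Inverse-Gamma(α, β) prior on σ², the Normal likelihood is conjugate: posterior is Inv-Gamma(α + n/2, β + Σ(xᵢ−μ)²/2).
Posterior: Inv-Gamma(6.4 + 10/2, 9.0 + 17.047/2) = Inv-Gamma(11.40, 17.5235).
Mode = β/(α+1) = 17.5235/12.40 = 1.4132.

1.4132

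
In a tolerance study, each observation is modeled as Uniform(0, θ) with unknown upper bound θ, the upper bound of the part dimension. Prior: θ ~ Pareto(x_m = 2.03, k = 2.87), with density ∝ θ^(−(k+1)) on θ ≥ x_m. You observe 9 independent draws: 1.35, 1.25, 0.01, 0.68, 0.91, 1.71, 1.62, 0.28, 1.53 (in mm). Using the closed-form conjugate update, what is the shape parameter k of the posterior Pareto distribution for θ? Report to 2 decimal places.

11.87

A Pareto(scale x_m, shape k) prior on the upper bound θ of Uniform(0, θ) is conjugate: posterior is Pareto(max(x_m, max xᵢ), k + n).
Sample maximum = 1.71; prior scale x_m = 2.03 → posterior scale = max = 2.03.
Posterior shape = 2.87 + 9 = 11.87.
Posterior shape k = 11.87.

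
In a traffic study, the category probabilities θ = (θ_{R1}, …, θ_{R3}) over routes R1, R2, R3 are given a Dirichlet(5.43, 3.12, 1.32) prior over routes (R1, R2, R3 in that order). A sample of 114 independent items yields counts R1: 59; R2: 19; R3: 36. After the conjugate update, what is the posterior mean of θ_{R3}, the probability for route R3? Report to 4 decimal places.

The Dirichlet prior is conjugate to the Multinomial likelihood: each posterior αⱼ = prior αⱼ + observed count nⱼ.
Posterior concentration: (64.43, 22.12, 37.32), total = 123.87.
E[θ_{R3}|data] = α_{R3}/Σα = 37.32/123.87 = 0.3013.

0.3013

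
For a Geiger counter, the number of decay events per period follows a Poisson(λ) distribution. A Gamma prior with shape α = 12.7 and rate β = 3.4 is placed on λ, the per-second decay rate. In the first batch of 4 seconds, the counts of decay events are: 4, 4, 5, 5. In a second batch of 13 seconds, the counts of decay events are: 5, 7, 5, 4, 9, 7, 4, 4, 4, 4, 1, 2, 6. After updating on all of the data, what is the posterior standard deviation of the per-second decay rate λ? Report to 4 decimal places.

0.4720

With a Gamma(shape α, rate β) prior, the Poisson likelihood is conjugate: the posterior is Gamma(α + ΣXᵢ, β + n).
Batch 1: sum of counts S = 18 over n = 4 seconds.
After batch 1: Gamma(α+S, β+n) = Gamma(12.7+18, 3.4+4) = Gamma(30.7, 7.4).
Batch 2: sum of counts S = 62 over n = 13 seconds.
After batch 2: Gamma(α+S, β+n) = Gamma(30.7+62, 7.4+13) = Gamma(92.7, 20.4).
SD = √α/β = √92.7/20.4 = 0.4720.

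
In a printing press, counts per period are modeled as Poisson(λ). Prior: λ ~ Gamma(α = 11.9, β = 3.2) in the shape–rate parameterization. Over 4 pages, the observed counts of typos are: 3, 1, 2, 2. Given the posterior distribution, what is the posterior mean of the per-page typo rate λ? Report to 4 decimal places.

With a Gamma(shape α, rate β) prior, the Poisson likelihood is conjugate: the posterior is Gamma(α + ΣXᵢ, β + n).
Sum of counts S = 8 over n = 4 pages.
Posterior: Gamma(α+S, β+n) = Gamma(11.9+8, 3.2+4) = Gamma(19.9, 7.2).
Posterior mean = α/β = 19.9/7.2 = 2.7639.

2.7639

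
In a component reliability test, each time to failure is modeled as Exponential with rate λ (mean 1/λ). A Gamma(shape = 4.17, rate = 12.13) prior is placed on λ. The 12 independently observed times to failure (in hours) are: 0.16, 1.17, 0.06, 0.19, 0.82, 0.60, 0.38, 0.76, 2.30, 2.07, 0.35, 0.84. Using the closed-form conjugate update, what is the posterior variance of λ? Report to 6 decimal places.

With a Gamma(shape α, rate β) prior on the exponential rate λ, the posterior after n observations with total T = Σxᵢ is Gamma(α+n, β+T).
Sum of observations T = 9.70 hours; n = 12.
Posterior: Gamma(4.17+12, 12.13+9.70) = Gamma(16.17, 21.83).
Var = α/β² = 0.033931.

0.033931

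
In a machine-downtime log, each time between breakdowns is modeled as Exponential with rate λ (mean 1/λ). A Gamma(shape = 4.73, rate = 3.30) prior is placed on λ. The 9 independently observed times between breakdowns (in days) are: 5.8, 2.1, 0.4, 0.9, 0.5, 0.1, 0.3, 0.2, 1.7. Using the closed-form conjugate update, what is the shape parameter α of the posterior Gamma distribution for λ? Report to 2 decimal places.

With a Gamma(shape α, rate β) prior on the exponential rate λ, the posterior after n observations with total T = Σxᵢ is Gamma(α+n, β+T).
Sum of observations T = 12.0 days; n = 9.
Posterior: Gamma(4.73+9, 3.30+12.0) = Gamma(13.73, 15.30).
Posterior α = 13.73.

13.73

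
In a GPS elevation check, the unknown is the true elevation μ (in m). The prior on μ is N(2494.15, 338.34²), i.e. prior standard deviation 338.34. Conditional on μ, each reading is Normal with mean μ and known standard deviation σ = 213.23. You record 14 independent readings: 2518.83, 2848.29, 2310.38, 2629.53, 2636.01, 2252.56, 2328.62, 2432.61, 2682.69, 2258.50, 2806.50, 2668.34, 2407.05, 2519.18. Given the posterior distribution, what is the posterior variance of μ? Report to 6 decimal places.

3158.050780

For Normal data with known variance σ², a Normal(μ₀, σ₀²) prior on μ is conjugate. Posterior precision = 1/σ₀² + n/σ²; posterior mean is the precision-weighted average of μ₀ and x̄.
σ₀² = 338.34² = 114473.9556, σ² = 213.23² = 45467.0329; σ² + n·σ₀² = 45467.0329 + 14·114473.9556 = 1648102.4113.
Posterior precision = 1/σ₀² + n/σ² = 1/114473.9556 + 14/45467.0329 = (σ² + n·σ₀²)/(σ₀²σ²) = 1648102.4113/(114473.9556·45467.0329); posterior variance σₙ² = σ₀²σ²/(σ² + n·σ₀²) = 114473.9556·45467.0329/1648102.4113 = 3158.050780.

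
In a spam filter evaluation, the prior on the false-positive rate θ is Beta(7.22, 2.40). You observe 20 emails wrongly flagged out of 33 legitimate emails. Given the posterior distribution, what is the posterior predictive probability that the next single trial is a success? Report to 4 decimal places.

The Beta prior is conjugate to a Binomial/Bernoulli likelihood; the update adds successes to α and failures to β.
Posterior: Beta(α+k, β+n−k) = Beta(7.22+20, 2.40+13) = Beta(27.22, 15.40).
For a single future Bernoulli trial, P(success | data) = α/(α+β) = 0.6387.

0.6387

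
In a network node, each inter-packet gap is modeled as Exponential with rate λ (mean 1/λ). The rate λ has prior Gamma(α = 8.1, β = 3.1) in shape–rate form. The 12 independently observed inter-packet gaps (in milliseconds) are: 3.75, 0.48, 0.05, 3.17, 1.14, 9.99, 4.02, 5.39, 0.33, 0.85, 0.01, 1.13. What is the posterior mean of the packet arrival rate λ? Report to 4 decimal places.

0.6016

With a Gamma(shape α, rate β) prior on the exponential rate λ, the posterior after n observations with total T = Σxᵢ is Gamma(α+n, β+T).
Sum of observations T = 30.31 milliseconds; n = 12.
Posterior: Gamma(8.1+12, 3.1+30.31) = Gamma(20.1, 33.41).
Posterior mean of λ = α/β = 20.1/33.41 = 0.6016.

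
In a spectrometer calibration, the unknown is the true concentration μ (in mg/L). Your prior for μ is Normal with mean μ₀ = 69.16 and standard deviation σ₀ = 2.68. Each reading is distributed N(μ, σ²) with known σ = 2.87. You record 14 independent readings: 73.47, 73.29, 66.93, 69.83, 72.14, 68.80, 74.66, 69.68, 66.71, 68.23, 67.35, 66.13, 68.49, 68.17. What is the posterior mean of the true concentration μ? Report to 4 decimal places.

69.5324

For Normal data with known variance σ², a Normal(μ₀, σ₀²) prior on μ is conjugate. Posterior precision = 1/σ₀² + n/σ²; posterior mean is the precision-weighted average of μ₀ and x̄.
Σxᵢ = 73.47 + 73.29 + 66.93 + 69.83 + 72.14 + 68.80 + 74.66 + 69.68 + 66.71 + 68.23 + 67.35 + 66.13 + 68.49 + 68.17 = 973.88, so n·x̄ = 973.88.
σ₀² = 2.68² = 7.1824, σ² = 2.87² = 8.2369; σ² + n·σ₀² = 8.2369 + 14·7.1824 = 108.7905.
Posterior mean = (μ₀/σ₀² + n·x̄/σ²)/(1/σ₀² + n/σ²) = (σ²·μ₀ + σ₀²·n·x̄)/(σ² + n·σ₀²) = (8.2369·69.16 + 7.1824·973.88)/108.7905 = 7564.459716/108.7905 = 69.5324.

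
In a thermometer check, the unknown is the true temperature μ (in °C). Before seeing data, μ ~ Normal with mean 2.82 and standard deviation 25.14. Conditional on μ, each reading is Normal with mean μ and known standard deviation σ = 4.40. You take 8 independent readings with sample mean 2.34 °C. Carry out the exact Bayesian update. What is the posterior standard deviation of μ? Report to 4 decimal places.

1.5527

For Normal data with known variance σ², a Normal(μ₀, σ₀²) prior on μ is conjugate. Posterior precision = 1/σ₀² + n/σ²; posterior mean is the precision-weighted average of μ₀ and x̄.
σ₀² = 25.14² = 632.0196, σ² = 4.40² = 19.36; σ² + n·σ₀² = 19.36 + 8·632.0196 = 5075.5168.
Posterior precision = 1/σ₀² + n/σ² = 1/632.0196 + 8/19.36 = (σ² + n·σ₀²)/(σ₀²σ²) = 5075.5168/(632.0196·19.36); posterior variance σₙ² = σ₀²σ²/(σ² + n·σ₀²) = 632.0196·19.36/5075.5168 = 2.410769.
Posterior SD = √σₙ² = √(632.0196·19.36/5075.5168) = 1.5527.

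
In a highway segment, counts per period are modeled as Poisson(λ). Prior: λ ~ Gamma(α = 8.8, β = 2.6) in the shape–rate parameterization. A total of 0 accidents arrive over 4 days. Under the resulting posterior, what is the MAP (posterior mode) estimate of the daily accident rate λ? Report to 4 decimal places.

With a Gamma(shape α, rate β) prior, the Poisson likelihood is conjugate: the posterior is Gamma(α + ΣXᵢ, β + n).
Posterior: Gamma(α+S, β+n) = Gamma(8.8+0, 2.6+4) = Gamma(8.8, 6.6).
Mode of Gamma(α,β) for α≥1 is (α−1)/β = 7.8/6.6 = 1.1818.

1.1818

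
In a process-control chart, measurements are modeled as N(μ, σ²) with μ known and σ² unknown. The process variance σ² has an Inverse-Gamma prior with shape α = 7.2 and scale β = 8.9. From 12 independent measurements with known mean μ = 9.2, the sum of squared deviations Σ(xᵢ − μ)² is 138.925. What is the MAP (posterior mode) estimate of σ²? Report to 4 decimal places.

5.5185

With known mean μ and an Inverse-Gamma(α, β) prior on σ², the Normal likelihood is conjugate: posterior is Inv-Gamma(α + n/2, β + Σ(xᵢ−μ)²/2).
Posterior: Inv-Gamma(7.2 + 12/2, 8.9 + 138.925/2) = Inv-Gamma(13.20, 78.3625).
Mode = β/(α+1) = 78.3625/14.20 = 5.5185.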